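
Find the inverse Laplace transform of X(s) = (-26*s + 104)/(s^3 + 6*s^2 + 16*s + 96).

sin(4*t) - 5*cos(4*t) + 5*exp(-6*t)

Factor the denominator: s^3 + 6*s^2 + 16*s + 96 = (s + 6)*(s^2 + 16).
Partial fraction decomposition gives [5/(s + 6)] + [-5*s/(s^2 + 16)] + [4/(s^2 + 16)].
Invert each term: 5/(s + 6) ↔ 5e^(-6t); -5·s/(s^2 + 16) ↔ -5cos(4t); 1·4/(s^2 + 16) ↔ sin(4t).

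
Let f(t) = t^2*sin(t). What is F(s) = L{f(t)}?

F(s) = 2*(3*s^2 - 1)/(s^2 + 1)^3

L{sin(t)} = 1/(s^2 + 1).
Then apply L{t^2·g(t)} = (-1)^2 d^2/ds^2[G(s)] with G(s) = 1/(s^2 + 1):
differentiating 2 times and applying the sign gives 2*(3*s^2 - 1)/(s^2 + 1)^3.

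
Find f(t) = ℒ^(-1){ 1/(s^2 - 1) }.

f(t) = sinh(t)

Since L{sinh(t)} = 1/(s^2 - 1), the inverse is sinh(t).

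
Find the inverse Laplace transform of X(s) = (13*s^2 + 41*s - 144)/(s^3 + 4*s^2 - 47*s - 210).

5*exp(7*t) + 2*exp(-5*t) + 6*exp(-6*t)

Factor the denominator: s^3 + 4*s^2 - 47*s - 210 = (s - 7)*(s + 5)*(s + 6).
Partial fraction decomposition gives [2/(s + 5)] + [6/(s + 6)] + [5/(s - 7)].
Invert each term: 2/(s + 5) ↔ 2e^(-5t); 6/(s + 6) ↔ 6e^(-6t); 5/(s - 7) ↔ 5e^(7t).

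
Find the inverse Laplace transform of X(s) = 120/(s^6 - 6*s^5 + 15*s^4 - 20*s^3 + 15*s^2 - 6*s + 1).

Rewrite the denominator: s^6 - 6*s^5 + 15*s^4 - 20*s^3 + 15*s^2 - 6*s + 1 = (s - 1)^6.
The form in (s - 1) signals a first-shifting-theorem factor e^(t).
Since L{t^5} = 5!/s^6 = 120/s^6, the inverse is t^5*exp(t).

t^5*exp(t)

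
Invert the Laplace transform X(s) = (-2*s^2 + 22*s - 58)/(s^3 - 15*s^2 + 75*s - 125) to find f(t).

Factor the denominator: s^3 - 15*s^2 + 75*s - 125 = (s - 5)^3.
Partial fraction decomposition gives [-2/(s - 5)] + [2/(s - 5)^2] + [2/(s - 5)^3].
Invert each term: -2/(s - 5) ↔ -2e^(5t); 2/(s - 5)^2 ↔ 2t·e^(5t); 2/(s - 5)^3 ↔ (1)t^2·e^(5t).

f(t) = t^2*exp(5*t) + 2*t*exp(5*t) - 2*exp(5*t)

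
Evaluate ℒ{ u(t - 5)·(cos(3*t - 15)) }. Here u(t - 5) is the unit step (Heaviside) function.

s*exp(-5*s)/(s^2 + 9)

By the second shifting theorem, L{u(t - c)·g(t - c)} = e^(-cs)·G(s) with c = 5 and G(s) = L{g(t)}.
L{cos(3t)} = s/(s^2 + 9).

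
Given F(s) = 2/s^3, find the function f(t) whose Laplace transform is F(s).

Since L{t^2} = 2!/s^3 = 2/s^3, the inverse is t^2.

f(t) = t^2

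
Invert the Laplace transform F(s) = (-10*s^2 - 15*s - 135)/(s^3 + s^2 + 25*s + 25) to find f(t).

Factor the denominator: s^3 + s^2 + 25*s + 25 = (s + 1)*(s^2 + 25).
Partial fraction decomposition gives [-5/(s + 1)] + [-5*s/(s^2 + 25)] + [-10/(s^2 + 25)].
Invert each term: -5/(s + 1) ↔ -5e^(-t); -5·s/(s^2 + 25) ↔ -5cos(5t); -2·5/(s^2 + 25) ↔ -2sin(5t).

f(t) = -2*sin(5*t) - 5*cos(5*t) - 5*exp(-t)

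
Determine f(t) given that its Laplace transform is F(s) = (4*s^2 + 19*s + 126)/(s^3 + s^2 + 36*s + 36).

f(t) = 3*sin(6*t) + cos(6*t) + 3*exp(-t)

Factor the denominator: s^3 + s^2 + 36*s + 36 = (s + 1)*(s^2 + 36).
Partial fraction decomposition gives [3/(s + 1)] + [s/(s^2 + 36)] + [18/(s^2 + 36)].
Invert each term: 3/(s + 1) ↔ 3e^(-t); 1·s/(s^2 + 36) ↔ cos(6t); 3·6/(s^2 + 36) ↔ 3sin(6t).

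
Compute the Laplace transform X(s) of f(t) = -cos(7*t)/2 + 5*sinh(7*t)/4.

X(s) = -s/(2*(s^2 + 49)) + 35/(4*(s^2 - 49))

Apply the Laplace transform termwise.
(-1/2)·[L{cos(7t)} = s/(s^2 + 49)]; (5/4)·[L{sinh(7t)} = 7/(s^2 - 49)].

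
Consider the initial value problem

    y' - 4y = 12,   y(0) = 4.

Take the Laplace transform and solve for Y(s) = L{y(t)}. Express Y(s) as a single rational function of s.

Y(s) = (4*s + 12)/(s^2 - 4*s)

Transform both sides with L{·}.
The derivative rules (L{y'} = sY - y(0) = sY - 4) turn the left side into (s - 4)Y - (4).
The right side is L{12} = 12/s.
So (s - 4)Y = 12/s + (4).
Divide through and combine into a single rational function.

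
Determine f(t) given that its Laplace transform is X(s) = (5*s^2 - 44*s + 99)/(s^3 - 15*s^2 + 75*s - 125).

Factor the denominator: s^3 - 15*s^2 + 75*s - 125 = (s - 5)^3.
Partial fraction decomposition gives [5/(s - 5)] + [6/(s - 5)^2] + [4/(s - 5)^3].
Invert each term: 5/(s - 5) ↔ 5e^(5t); 6/(s - 5)^2 ↔ 6t·e^(5t); 4/(s - 5)^3 ↔ (2)t^2·e^(5t).

f(t) = 2*t^2*exp(5*t) + 6*t*exp(5*t) + 5*exp(5*t)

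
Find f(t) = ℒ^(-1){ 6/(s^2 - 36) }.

Since L{sinh(6t)} = 6/(s^2 - 36), the inverse is sinh(6*t).

f(t) = sinh(6*t)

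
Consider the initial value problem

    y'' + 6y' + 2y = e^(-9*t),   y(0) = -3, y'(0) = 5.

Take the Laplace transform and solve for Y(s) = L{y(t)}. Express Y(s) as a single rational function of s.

Take the Laplace transform of both sides.
The derivative rules (L{y''} = s^2 Y - s·y(0) - y'(0) and L{y'} = sY - y(0), with y(0) = -3, y'(0) = 5) turn the left side into (s^2 + 6*s + 2)Y - (-3*s - 13).
The right side is L{e^(-9*t)} = 1/(s + 9).
So (s^2 + 6*s + 2)Y = 1/(s + 9) + (-3*s - 13).
Solve for Y(s) and write it as one ratio of polynomials.

Y(s) = (-3*s^2 - 40*s - 116)/(s^3 + 15*s^2 + 56*s + 18)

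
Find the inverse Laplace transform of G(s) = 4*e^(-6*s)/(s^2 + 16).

Heaviside(t - 6)*(sin(4*t - 24))

The factor e^(-6s) signals a time shift by c = 6 (second shifting theorem).
L{sin(4t)} = 4/(s^2 + 16), so L^-1{4/(s^2 + 16)} = sin(4*t).
Hence the inverse is u(t - 6) times that function evaluated at t - 6.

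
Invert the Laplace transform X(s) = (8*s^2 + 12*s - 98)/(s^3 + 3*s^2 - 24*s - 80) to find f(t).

Factor the denominator: s^3 + 3*s^2 - 24*s - 80 = (s - 5)*(s + 4)^2.
Partial fraction decomposition gives [6/(s + 4)] + [2/(s + 4)^2] + [2/(s - 5)].
Invert each term: 6/(s + 4) ↔ 6e^(-4t); 2/(s + 4)^2 ↔ 2t·e^(-4t); 2/(s - 5) ↔ 2e^(5t).

f(t) = 2*t*exp(-4*t) + 2*exp(5*t) + 6*exp(-4*t)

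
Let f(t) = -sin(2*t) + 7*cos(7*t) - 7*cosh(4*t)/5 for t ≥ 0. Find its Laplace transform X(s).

X(s) = 7*s/(s^2 + 49) - 7*s/(5*(s^2 - 16)) - 2/(s^2 + 4)

The transform is linear, so treat each term independently.
(-1)·[L{sin(2t)} = 2/(s^2 + 4)]; (-7/5)·[L{cosh(4t)} = s/(s^2 - 16)]; (7)·[L{cos(7t)} = s/(s^2 + 49)].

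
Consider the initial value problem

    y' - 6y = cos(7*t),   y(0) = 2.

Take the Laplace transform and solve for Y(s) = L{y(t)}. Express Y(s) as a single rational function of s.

Y(s) = (2*s^2 + s + 98)/(s^3 - 6*s^2 + 49*s - 294)

Apply the Laplace transform to the equation.
The derivative rules (L{y'} = sY - y(0) = sY - 2) turn the left side into (s - 6)Y - (2).
The right side is L{cos(7*t)} = s/(s^2 + 49).
So (s - 6)Y = s/(s^2 + 49) + (2).
Divide through and combine into a single rational function.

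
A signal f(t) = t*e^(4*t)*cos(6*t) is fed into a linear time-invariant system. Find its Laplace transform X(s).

L{cos(6t)} = s/(s^2 + 36).
Multiplying by e^(4t) shifts s → s - 4, so L{e^(4*t)*cos(6*t)} = (s - 4)/((s - 4)^2 + 36).
Then apply L{t·g(t)} = -d/ds[G(s)] with G(s) = (s - 4)/((s - 4)^2 + 36):
differentiating 1 time and applying the sign gives (s - 10)*(s + 2)/(s^2 - 8*s + 52)^2.

X(s) = (s - 10)*(s + 2)/(s^2 - 8*s + 52)^2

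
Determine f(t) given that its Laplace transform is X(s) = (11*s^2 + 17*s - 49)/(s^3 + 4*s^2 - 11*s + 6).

f(t) = -3*t*exp(t) + 6*exp(t) + 5*exp(-6*t)

Factor the denominator: s^3 + 4*s^2 - 11*s + 6 = (s - 1)^2*(s + 6).
Partial fraction decomposition gives [6/(s - 1)] + [-3/(s - 1)^2] + [5/(s + 6)].
Invert each term: 6/(s - 1) ↔ 6e^(t); -3/(s - 1)^2 ↔ -3t·e^(t); 5/(s + 6) ↔ 5e^(-6t).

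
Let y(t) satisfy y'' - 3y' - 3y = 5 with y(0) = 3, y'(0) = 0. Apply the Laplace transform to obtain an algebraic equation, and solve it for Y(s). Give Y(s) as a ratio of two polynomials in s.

Apply the Laplace transform to the equation.
With L{y''} = s^2 Y - s·y(0) - y'(0) and L{y'} = sY - y(0), with y(0) = 3, y'(0) = 0: the LHS transforms to (s^2 - 3*s - 3)Y - (3*s - 9).
The right side is L{5} = 5/s.
So (s^2 - 3*s - 3)Y = 5/s + (3*s - 9).
Solve for Y(s) and write it as one ratio of polynomials.

Y(s) = (3*s^2 - 9*s + 5)/(s^3 - 3*s^2 - 3*s)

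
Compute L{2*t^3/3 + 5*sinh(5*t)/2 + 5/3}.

25/(2*(s^2 - 25)) + 5/(3*s) + 4/s^4

By linearity of the Laplace transform, transform each term separately.
(5/2)·[L{sinh(5t)} = 5/(s^2 - 25)]; L{5/3} = (5/3)/s; (2/3)·[L{t^3} = 3!/s^4 = 6/s^4].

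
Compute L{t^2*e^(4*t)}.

L{e^(4t)} = 1/(s - 4).
Then apply L{t^2·g(t)} = (-1)^2 d^2/ds^2[G(s)] with G(s) = 1/(s - 4):
differentiating 2 times and applying the sign gives 2/(s - 4)^3.

2/(s - 4)^3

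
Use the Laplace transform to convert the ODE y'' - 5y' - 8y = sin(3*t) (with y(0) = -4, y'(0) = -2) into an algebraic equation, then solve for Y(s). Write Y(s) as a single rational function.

Apply the Laplace transform to the equation.
The derivative rules (L{y''} = s^2 Y - s·y(0) - y'(0) and L{y'} = sY - y(0), with y(0) = -4, y'(0) = -2) turn the left side into (s^2 - 5*s - 8)Y - (-4*s + 18).
The right side is L{sin(3*t)} = 3/(s^2 + 9).
So (s^2 - 5*s - 8)Y = 3/(s^2 + 9) + (-4*s + 18).
Divide through and combine into a single rational function.

Y(s) = (-4*s^3 + 18*s^2 - 36*s + 165)/(s^4 - 5*s^3 + s^2 - 45*s - 72)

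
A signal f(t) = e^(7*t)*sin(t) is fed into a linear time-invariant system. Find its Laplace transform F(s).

L{sin(t)} = 1/(s^2 + 1).
By the first shifting theorem, multiplying by e^(7t) replaces s with s - 7.

F(s) = 1/((s - 7)^2 + 1)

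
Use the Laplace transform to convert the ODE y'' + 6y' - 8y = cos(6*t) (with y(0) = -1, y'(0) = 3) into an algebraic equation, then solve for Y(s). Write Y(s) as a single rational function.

Take the Laplace transform of both sides.
The derivative rules (L{y''} = s^2 Y - s·y(0) - y'(0) and L{y'} = sY - y(0), with y(0) = -1, y'(0) = 3) turn the left side into (s^2 + 6*s - 8)Y - (-s - 3).
The right side is L{cos(6*t)} = s/(s^2 + 36).
So (s^2 + 6*s - 8)Y = s/(s^2 + 36) + (-s - 3).
Divide through and combine into a single rational function.

Y(s) = (-s^3 - 3*s^2 - 35*s - 108)/(s^4 + 6*s^3 + 28*s^2 + 216*s - 288)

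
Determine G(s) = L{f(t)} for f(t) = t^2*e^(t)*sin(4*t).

G(s) = 8*(3*s^2 - 6*s - 13)/(s^2 - 2*s + 17)^3

L{sin(4t)} = 4/(s^2 + 16).
Multiplying by e^(t) shifts s → s - 1, so L{e^(t)*sin(4*t)} = 4/((s - 1)^2 + 16).
Then apply L{t^2·g(t)} = (-1)^2 d^2/ds^2[H(s)] with H(s) = 4/((s - 1)^2 + 16):
differentiating 2 times and applying the sign gives 8*(3*s^2 - 6*s - 13)/(s^2 - 2*s + 17)^3.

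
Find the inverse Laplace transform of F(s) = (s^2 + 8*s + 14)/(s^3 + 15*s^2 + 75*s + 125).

Factor the denominator: s^3 + 15*s^2 + 75*s + 125 = (s + 5)^3.
Partial fraction decomposition gives [1/(s + 5)] + [-2/(s + 5)^2] + [-1/(s + 5)^3].
Invert each term: 1/(s + 5) ↔ e^(-5t); -2/(s + 5)^2 ↔ -2t·e^(-5t); -1/(s + 5)^3 ↔ (-1/2)t^2·e^(-5t).

-t^2*exp(-5*t)/2 - 2*t*exp(-5*t) + exp(-5*t)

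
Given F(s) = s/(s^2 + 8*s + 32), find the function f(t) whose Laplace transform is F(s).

Complete the square in the denominator: s^2 + 8*s + 32 = (s + 4)^2 + 4^2.
Split the numerator to match: s = 1·(s + 4) - 1·4.
Invert each term: 1·(s + 4)/((s + 4)^2 + 16) ↔ e^(-4t)cos(4t); -1·4/((s + 4)^2 + 16) ↔ -e^(-4t)sin(4t).

f(t) = -exp(-4*t)*sin(4*t) + exp(-4*t)*cos(4*t)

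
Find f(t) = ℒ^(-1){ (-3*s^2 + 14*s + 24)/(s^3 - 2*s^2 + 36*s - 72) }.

Factor the denominator: s^3 - 2*s^2 + 36*s - 72 = (s - 2)*(s^2 + 36).
Partial fraction decomposition gives [1/(s - 2)] + [-4*s/(s^2 + 36)] + [6/(s^2 + 36)].
Invert each term: 1/(s - 2) ↔ e^(2t); -4·s/(s^2 + 36) ↔ -4cos(6t); 1·6/(s^2 + 36) ↔ sin(6t).

f(t) = exp(2*t) + sin(6*t) - 4*cos(6*t)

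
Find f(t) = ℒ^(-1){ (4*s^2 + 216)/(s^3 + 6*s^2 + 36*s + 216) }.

f(t) = sin(6*t) - cos(6*t) + 5*exp(-6*t)

Factor the denominator: s^3 + 6*s^2 + 36*s + 216 = (s + 6)*(s^2 + 36).
Partial fraction decomposition gives [5/(s + 6)] + [-s/(s^2 + 36)] + [6/(s^2 + 36)].
Invert each term: 5/(s + 6) ↔ 5e^(-6t); -1·s/(s^2 + 36) ↔ -cos(6t); 1·6/(s^2 + 36) ↔ sin(6t).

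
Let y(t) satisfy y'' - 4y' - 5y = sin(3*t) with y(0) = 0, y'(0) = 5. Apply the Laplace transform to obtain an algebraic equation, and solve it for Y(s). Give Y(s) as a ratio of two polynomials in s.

Y(s) = (5*s^2 + 48)/(s^4 - 4*s^3 + 4*s^2 - 36*s - 45)

Apply the Laplace transform to the equation.
Using L{y''} = s^2 Y - s·y(0) - y'(0) and L{y'} = sY - y(0), with y(0) = 0, y'(0) = 5, the left side becomes (s^2 - 4*s - 5)Y - (5).
The right side is L{sin(3*t)} = 3/(s^2 + 9).
So (s^2 - 4*s - 5)Y = 3/(s^2 + 9) + (5).
Isolate Y and clear denominators.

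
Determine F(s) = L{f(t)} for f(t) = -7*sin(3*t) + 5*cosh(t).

The transform is linear, so treat each term independently.
(-7)·[L{sin(3t)} = 3/(s^2 + 9)]; (5)·[L{cosh(t)} = s/(s^2 - 1)].

F(s) = 5*s/(s^2 - 1) - 21/(s^2 + 9)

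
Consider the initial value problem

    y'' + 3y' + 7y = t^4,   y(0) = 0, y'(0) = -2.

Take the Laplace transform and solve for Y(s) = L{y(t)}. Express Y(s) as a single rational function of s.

Y(s) = (-2*s^5 + 24)/(s^7 + 3*s^6 + 7*s^5)

Take the Laplace transform of both sides.
With L{y''} = s^2 Y - s·y(0) - y'(0) and L{y'} = sY - y(0), with y(0) = 0, y'(0) = -2: the LHS transforms to (s^2 + 3*s + 7)Y - (-2).
The right side is L{t^4} = 24/s^5.
So (s^2 + 3*s + 7)Y = 24/s^5 + (-2).
Solve for Y(s) and write it as one ratio of polynomials.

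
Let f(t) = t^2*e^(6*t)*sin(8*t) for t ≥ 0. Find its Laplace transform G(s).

G(s) = 16*(3*s^2 - 36*s + 44)/(s^2 - 12*s + 100)^3

L{sin(8t)} = 8/(s^2 + 64).
Multiplying by e^(6t) shifts s → s - 6, so L{e^(6*t)*sin(8*t)} = 8/((s - 6)^2 + 64).
Then apply L{t^2·g(t)} = (-1)^2 d^2/ds^2[H(s)] with H(s) = 8/((s - 6)^2 + 64):
differentiating 2 times and applying the sign gives 16*(3*s^2 - 36*s + 44)/(s^2 - 12*s + 100)^3.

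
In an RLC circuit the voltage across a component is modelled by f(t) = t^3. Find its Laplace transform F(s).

F(s) = 6/s^4

L{t^3} = 3!/s^4 = 6/s^4.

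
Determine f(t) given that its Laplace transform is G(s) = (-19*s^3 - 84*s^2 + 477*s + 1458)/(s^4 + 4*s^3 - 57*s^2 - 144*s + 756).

Factor the denominator: s^4 + 4*s^3 - 57*s^2 - 144*s + 756 = (s - 6)*(s - 3)*(s + 6)*(s + 7).
Partial fraction decomposition gives [-3/(s + 6)] + [-6/(s - 3)] + [-6/(s - 6)] + [-4/(s + 7)].
Invert each term: -3/(s + 6) ↔ -3e^(-6t); -6/(s - 3) ↔ -6e^(3t); -6/(s - 6) ↔ -6e^(6t); -4/(s + 7) ↔ -4e^(-7t).

f(t) = -6*exp(6*t) - 6*exp(3*t) - 3*exp(-6*t) - 4*exp(-7*t)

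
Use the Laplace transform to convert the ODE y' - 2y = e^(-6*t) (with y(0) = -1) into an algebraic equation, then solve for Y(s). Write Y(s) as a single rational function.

Y(s) = (-s - 5)/(s^2 + 4*s - 12)

Laplace-transform each side.
The derivative rules (L{y'} = sY - y(0) = sY - (-1)) turn the left side into (s - 2)Y - (-1).
The right side is L{e^(-6*t)} = 1/(s + 6).
So (s - 2)Y = 1/(s + 6) + (-1).
Solve for Y(s) and write it as one ratio of polynomials.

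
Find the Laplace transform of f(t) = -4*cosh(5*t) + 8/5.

The transform is linear, so treat each term independently.
L{8/5} = (8/5)/s; (-4)·[L{cosh(5t)} = s/(s^2 - 25)].

-4*s/(s^2 - 25) + 8/(5*s)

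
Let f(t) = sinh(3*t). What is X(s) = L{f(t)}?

L{sinh(3t)} = 3/(s^2 - 9).

X(s) = 3/(s^2 - 9)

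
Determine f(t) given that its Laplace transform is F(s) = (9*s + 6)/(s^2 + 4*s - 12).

f(t) = 3*exp(2*t) + 6*exp(-6*t)

Factor the denominator: s^2 + 4*s - 12 = (s - 2)*(s + 6).
Partial fraction decomposition gives [3/(s - 2)] + [6/(s + 6)].
Invert each term: 3/(s - 2) ↔ 3e^(2t); 6/(s + 6) ↔ 6e^(-6t).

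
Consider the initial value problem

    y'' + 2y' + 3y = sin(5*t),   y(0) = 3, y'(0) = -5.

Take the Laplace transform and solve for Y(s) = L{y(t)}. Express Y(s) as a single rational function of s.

Transform both sides with L{·}.
Using L{y''} = s^2 Y - s·y(0) - y'(0) and L{y'} = sY - y(0), with y(0) = 3, y'(0) = -5, the left side becomes (s^2 + 2*s + 3)Y - (3*s + 1).
The right side is L{sin(5*t)} = 5/(s^2 + 25).
So (s^2 + 2*s + 3)Y = 5/(s^2 + 25) + (3*s + 1).
Divide through and combine into a single rational function.

Y(s) = (3*s^3 + s^2 + 75*s + 30)/(s^4 + 2*s^3 + 28*s^2 + 50*s + 75)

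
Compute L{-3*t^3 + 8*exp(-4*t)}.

Apply the Laplace transform termwise.
(-3)·[L{t^3} = 3!/s^4 = 6/s^4]; (8)·[L{e^(-4t)} = 1/(s + 4)].

8/(s + 4) - 18/s^4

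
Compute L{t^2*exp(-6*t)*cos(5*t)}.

L{cos(5t)} = s/(s^2 + 25).
Multiplying by e^(-6t) shifts s → s + 6, so L{exp(-6*t)*cos(5*t)} = (s + 6)/((s + 6)^2 + 25).
Then apply L{t^2·g(t)} = (-1)^2 d^2/ds^2[H(s)] with H(s) = (s + 6)/((s + 6)^2 + 25):
differentiating 2 times and applying the sign gives 2*(s + 6)*(s^2 + 12*s - 39)/(s^2 + 12*s + 61)^3.

2*(s + 6)*(s^2 + 12*s - 39)/(s^2 + 12*s + 61)^3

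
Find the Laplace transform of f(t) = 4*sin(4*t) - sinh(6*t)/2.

The transform is linear, so treat each term independently.
(4)·[L{sin(4t)} = 4/(s^2 + 16)]; (-1/2)·[L{sinh(6t)} = 6/(s^2 - 36)].

16/(s^2 + 16) - 3/(s^2 - 36)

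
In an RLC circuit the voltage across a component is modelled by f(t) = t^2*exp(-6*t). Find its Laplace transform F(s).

L{e^(-6t)} = 1/(s + 6).
Then apply L{t^2·g(t)} = (-1)^2 d^2/ds^2[G(s)] with G(s) = 1/(s + 6):
differentiating 2 times and applying the sign gives 2/(s + 6)^3.

F(s) = 2/(s + 6)^3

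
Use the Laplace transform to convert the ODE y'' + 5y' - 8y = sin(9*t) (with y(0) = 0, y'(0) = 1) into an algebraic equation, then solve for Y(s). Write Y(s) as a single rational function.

Y(s) = (s^2 + 90)/(s^4 + 5*s^3 + 73*s^2 + 405*s - 648)

Laplace-transform each side.
Using L{y''} = s^2 Y - s·y(0) - y'(0) and L{y'} = sY - y(0), with y(0) = 0, y'(0) = 1, the left side becomes (s^2 + 5*s - 8)Y - (1).
The right side is L{sin(9*t)} = 9/(s^2 + 81).
So (s^2 + 5*s - 8)Y = 9/(s^2 + 81) + (1).
Isolate Y and clear denominators.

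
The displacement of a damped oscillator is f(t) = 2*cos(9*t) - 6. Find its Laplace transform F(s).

F(s) = 2*s/(s^2 + 81) - 6/s

Apply the Laplace transform termwise.
L{-6} = -6/s; (2)·[L{cos(9t)} = s/(s^2 + 81)].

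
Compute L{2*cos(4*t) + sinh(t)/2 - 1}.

2*s/(s^2 + 16) + 1/(2*(s^2 - 1)) - 1/s

Apply the Laplace transform termwise.
L{-1} = -1/s; (1/2)·[L{sinh(t)} = 1/(s^2 - 1)]; (2)·[L{cos(4t)} = s/(s^2 + 16)].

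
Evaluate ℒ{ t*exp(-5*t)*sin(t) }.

2*(s + 5)/(s^2 + 10*s + 26)^2

L{sin(t)} = 1/(s^2 + 1).
Multiplying by e^(-5t) shifts s → s + 5, so L{exp(-5*t)*sin(t)} = 1/((s + 5)^2 + 1).
Then apply L{t·g(t)} = -d/ds[H(s)] with H(s) = 1/((s + 5)^2 + 1):
differentiating 1 time and applying the sign gives 2*(s + 5)/(s^2 + 10*s + 26)^2.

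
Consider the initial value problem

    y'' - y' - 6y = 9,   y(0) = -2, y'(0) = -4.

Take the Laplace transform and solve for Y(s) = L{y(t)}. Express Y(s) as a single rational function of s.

Y(s) = (-2*s^2 - 2*s + 9)/(s^3 - s^2 - 6*s)

Transform both sides with L{·}.
The derivative rules (L{y''} = s^2 Y - s·y(0) - y'(0) and L{y'} = sY - y(0), with y(0) = -2, y'(0) = -4) turn the left side into (s^2 - s - 6)Y - (-2*s - 2).
The right side is L{9} = 9/s.
So (s^2 - s - 6)Y = 9/s + (-2*s - 2).
Isolate Y and clear denominators.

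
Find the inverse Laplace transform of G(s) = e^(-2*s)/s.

The factor e^(-2s) signals a time shift by c = 2 (second shifting theorem).
L{1} = 1/s, so L^-1{1/s} = 1.
Hence the inverse is u(t - 2) times that function evaluated at t - 2.

Heaviside(t - 2)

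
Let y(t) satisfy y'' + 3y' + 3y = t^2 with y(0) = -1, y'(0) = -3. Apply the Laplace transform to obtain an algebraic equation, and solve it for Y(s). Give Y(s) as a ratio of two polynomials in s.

Laplace-transform each side.
The derivative rules (L{y''} = s^2 Y - s·y(0) - y'(0) and L{y'} = sY - y(0), with y(0) = -1, y'(0) = -3) turn the left side into (s^2 + 3*s + 3)Y - (-s - 6).
The right side is L{t^2} = 2/s^3.
So (s^2 + 3*s + 3)Y = 2/s^3 + (-s - 6).
Isolate Y and clear denominators.

Y(s) = (-s^4 - 6*s^3 + 2)/(s^5 + 3*s^4 + 3*s^3)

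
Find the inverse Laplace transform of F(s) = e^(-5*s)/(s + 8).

Heaviside(t - 5)*(exp(-8*t + 40))

The factor e^(-5s) signals a time shift by c = 5 (second shifting theorem).
L{e^(-8t)} = 1/(s + 8), so L^-1{1/(s + 8)} = e^(-8*t).
Hence the inverse is u(t - 5) times that function evaluated at t - 5.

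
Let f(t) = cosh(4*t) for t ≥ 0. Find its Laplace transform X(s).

L{cosh(4t)} = s/(s^2 - 16).

X(s) = s/(s^2 - 16)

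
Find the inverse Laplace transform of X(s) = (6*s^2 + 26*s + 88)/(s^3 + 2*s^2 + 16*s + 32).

5*sin(4*t) + 3*cos(4*t) + 3*exp(-2*t)

Factor the denominator: s^3 + 2*s^2 + 16*s + 32 = (s + 2)*(s^2 + 16).
Partial fraction decomposition gives [3/(s + 2)] + [3*s/(s^2 + 16)] + [20/(s^2 + 16)].
Invert each term: 3/(s + 2) ↔ 3e^(-2t); 3·s/(s^2 + 16) ↔ 3cos(4t); 5·4/(s^2 + 16) ↔ 5sin(4t).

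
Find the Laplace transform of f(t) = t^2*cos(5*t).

2*s*(s^2 - 75)/(s^2 + 25)^3

L{cos(5t)} = s/(s^2 + 25).
Then apply L{t^2·g(t)} = (-1)^2 d^2/ds^2[G(s)] with G(s) = s/(s^2 + 25):
differentiating 2 times and applying the sign gives 2*s*(s^2 - 75)/(s^2 + 25)^3.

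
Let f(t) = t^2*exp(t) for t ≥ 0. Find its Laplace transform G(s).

L{e^(t)} = 1/(s - 1).
Then apply L{t^2·g(t)} = (-1)^2 d^2/ds^2[H(s)] with H(s) = 1/(s - 1):
differentiating 2 times and applying the sign gives 2/(s - 1)^3.

G(s) = 2/(s - 1)^3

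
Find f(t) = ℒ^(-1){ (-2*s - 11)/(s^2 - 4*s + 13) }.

Complete the square in the denominator: s^2 - 4*s + 13 = (s - 2)^2 + 3^2.
Split the numerator to match: -2*s - 11 = -2·(s - 2) - 5·3.
Invert each term: -2·(s - 2)/((s - 2)^2 + 9) ↔ -2e^(2t)cos(3t); -5·3/((s - 2)^2 + 9) ↔ -5e^(2t)sin(3t).

f(t) = -5*exp(2*t)*sin(3*t) - 2*exp(2*t)*cos(3*t)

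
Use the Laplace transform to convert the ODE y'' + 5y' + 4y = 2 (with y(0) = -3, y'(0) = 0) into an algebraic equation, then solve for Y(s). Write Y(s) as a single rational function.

Y(s) = (-3*s^2 - 15*s + 2)/(s^3 + 5*s^2 + 4*s)

Apply the Laplace transform to the equation.
With L{y''} = s^2 Y - s·y(0) - y'(0) and L{y'} = sY - y(0), with y(0) = -3, y'(0) = 0: the LHS transforms to (s^2 + 5*s + 4)Y - (-3*s - 15).
The right side is L{2} = 2/s.
So (s^2 + 5*s + 4)Y = 2/s + (-3*s - 15).
Divide through and combine into a single rational function.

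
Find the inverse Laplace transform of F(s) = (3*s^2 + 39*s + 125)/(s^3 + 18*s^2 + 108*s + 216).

Factor the denominator: s^3 + 18*s^2 + 108*s + 216 = (s + 6)^3.
Partial fraction decomposition gives [3/(s + 6)] + [3/(s + 6)^2] + [-1/(s + 6)^3].
Invert each term: 3/(s + 6) ↔ 3e^(-6t); 3/(s + 6)^2 ↔ 3t·e^(-6t); -1/(s + 6)^3 ↔ (-1/2)t^2·e^(-6t).

-t^2*exp(-6*t)/2 + 3*t*exp(-6*t) + 3*exp(-6*t)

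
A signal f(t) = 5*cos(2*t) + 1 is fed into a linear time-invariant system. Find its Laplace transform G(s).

The transform is linear, so treat each term independently.
L{1} = 1/s; (5)·[L{cos(2t)} = s/(s^2 + 4)].

G(s) = 5*s/(s^2 + 4) + 1/s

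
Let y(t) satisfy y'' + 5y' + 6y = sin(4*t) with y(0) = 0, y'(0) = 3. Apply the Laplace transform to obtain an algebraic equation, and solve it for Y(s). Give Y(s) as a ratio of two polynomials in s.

Y(s) = (3*s^2 + 52)/(s^4 + 5*s^3 + 22*s^2 + 80*s + 96)

Transform both sides with L{·}.
Using L{y''} = s^2 Y - s·y(0) - y'(0) and L{y'} = sY - y(0), with y(0) = 0, y'(0) = 3, the left side becomes (s^2 + 5*s + 6)Y - (3).
The right side is L{sin(4*t)} = 4/(s^2 + 16).
So (s^2 + 5*s + 6)Y = 4/(s^2 + 16) + (3).
Isolate Y and clear denominators.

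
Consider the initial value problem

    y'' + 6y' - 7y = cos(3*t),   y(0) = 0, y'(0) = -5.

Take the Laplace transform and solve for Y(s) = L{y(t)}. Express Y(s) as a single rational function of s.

Take the Laplace transform of both sides.
Using L{y''} = s^2 Y - s·y(0) - y'(0) and L{y'} = sY - y(0), with y(0) = 0, y'(0) = -5, the left side becomes (s^2 + 6*s - 7)Y - (-5).
The right side is L{cos(3*t)} = s/(s^2 + 9).
So (s^2 + 6*s - 7)Y = s/(s^2 + 9) + (-5).
Divide through and combine into a single rational function.

Y(s) = (-5*s^2 + s - 45)/(s^4 + 6*s^3 + 2*s^2 + 54*s - 63)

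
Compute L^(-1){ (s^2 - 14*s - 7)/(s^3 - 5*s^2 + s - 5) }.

-2*exp(5*t) + sin(t) + 3*cos(t)

Factor the denominator: s^3 - 5*s^2 + s - 5 = (s - 5)*(s^2 + 1).
Partial fraction decomposition gives [-2/(s - 5)] + [3*s/(s^2 + 1)] + [1/(s^2 + 1)].
Invert each term: -2/(s - 5) ↔ -2e^(5t); 3·s/(s^2 + 1) ↔ 3cos(t); 1·1/(s^2 + 1) ↔ sin(t).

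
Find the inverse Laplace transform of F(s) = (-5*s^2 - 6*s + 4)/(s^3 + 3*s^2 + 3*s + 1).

Factor the denominator: s^3 + 3*s^2 + 3*s + 1 = (s + 1)^3.
Partial fraction decomposition gives [-5/(s + 1)] + [4/(s + 1)^2] + [5/(s + 1)^3].
Invert each term: -5/(s + 1) ↔ -5e^(-t); 4/(s + 1)^2 ↔ 4t·e^(-t); 5/(s + 1)^3 ↔ (5/2)t^2·e^(-t).

5*t^2*exp(-t)/2 + 4*t*exp(-t) - 5*exp(-t)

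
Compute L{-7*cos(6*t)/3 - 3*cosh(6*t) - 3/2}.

By linearity of the Laplace transform, transform each term separately.
(-7/3)·[L{cos(6t)} = s/(s^2 + 36)]; (-3)·[L{cosh(6t)} = s/(s^2 - 36)]; L{-3/2} = (-3/2)/s.

-7*s/(3*(s^2 + 36)) - 3*s/(s^2 - 36) - 3/(2*s)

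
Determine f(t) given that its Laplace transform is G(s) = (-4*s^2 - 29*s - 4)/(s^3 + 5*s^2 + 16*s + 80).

f(t) = -sin(4*t) - 5*cos(4*t) + exp(-5*t)

Factor the denominator: s^3 + 5*s^2 + 16*s + 80 = (s + 5)*(s^2 + 16).
Partial fraction decomposition gives [1/(s + 5)] + [-5*s/(s^2 + 16)] + [-4/(s^2 + 16)].
Invert each term: 1/(s + 5) ↔ e^(-5t); -5·s/(s^2 + 16) ↔ -5cos(4t); -1·4/(s^2 + 16) ↔ -sin(4t).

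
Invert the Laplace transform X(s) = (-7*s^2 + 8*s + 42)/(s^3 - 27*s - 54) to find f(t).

f(t) = 5*t*exp(-3*t) - 2*exp(6*t) - 5*exp(-3*t)

Factor the denominator: s^3 - 27*s - 54 = (s - 6)*(s + 3)^2.
Partial fraction decomposition gives [-5/(s + 3)] + [5/(s + 3)^2] + [-2/(s - 6)].
Invert each term: -5/(s + 3) ↔ -5e^(-3t); 5/(s + 3)^2 ↔ 5t·e^(-3t); -2/(s - 6) ↔ -2e^(6t).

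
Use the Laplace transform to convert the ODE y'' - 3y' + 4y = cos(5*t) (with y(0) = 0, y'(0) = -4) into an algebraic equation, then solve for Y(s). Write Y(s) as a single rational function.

Take the Laplace transform of both sides.
With L{y''} = s^2 Y - s·y(0) - y'(0) and L{y'} = sY - y(0), with y(0) = 0, y'(0) = -4: the LHS transforms to (s^2 - 3*s + 4)Y - (-4).
The right side is L{cos(5*t)} = s/(s^2 + 25).
So (s^2 - 3*s + 4)Y = s/(s^2 + 25) + (-4).
Solve for Y(s) and write it as one ratio of polynomials.

Y(s) = (-4*s^2 + s - 100)/(s^4 - 3*s^3 + 29*s^2 - 75*s + 100)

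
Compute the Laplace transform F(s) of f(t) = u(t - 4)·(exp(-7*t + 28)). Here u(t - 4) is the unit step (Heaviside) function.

F(s) = exp(-4*s)/(s + 7)

By the second shifting theorem, L{u(t - c)·g(t - c)} = e^(-cs)·G(s) with c = 4 and G(s) = L{g(t)}.
L{e^(-7t)} = 1/(s + 7).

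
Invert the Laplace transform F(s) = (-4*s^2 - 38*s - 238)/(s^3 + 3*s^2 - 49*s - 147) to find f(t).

f(t) = -5*exp(7*t) + 4*exp(-3*t) - 3*exp(-7*t)

Factor the denominator: s^3 + 3*s^2 - 49*s - 147 = (s - 7)*(s + 3)*(s + 7).
Partial fraction decomposition gives [4/(s + 3)] + [-5/(s - 7)] + [-3/(s + 7)].
Invert each term: 4/(s + 3) ↔ 4e^(-3t); -5/(s - 7) ↔ -5e^(7t); -3/(s + 7) ↔ -3e^(-7t).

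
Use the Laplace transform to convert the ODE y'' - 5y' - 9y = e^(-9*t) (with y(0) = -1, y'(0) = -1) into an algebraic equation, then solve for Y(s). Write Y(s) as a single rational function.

Laplace-transform each side.
Using L{y''} = s^2 Y - s·y(0) - y'(0) and L{y'} = sY - y(0), with y(0) = -1, y'(0) = -1, the left side becomes (s^2 - 5*s - 9)Y - (-s + 4).
The right side is L{e^(-9*t)} = 1/(s + 9).
So (s^2 - 5*s - 9)Y = 1/(s + 9) + (-s + 4).
Divide through and combine into a single rational function.

Y(s) = (-s^2 - 5*s + 37)/(s^3 + 4*s^2 - 54*s - 81)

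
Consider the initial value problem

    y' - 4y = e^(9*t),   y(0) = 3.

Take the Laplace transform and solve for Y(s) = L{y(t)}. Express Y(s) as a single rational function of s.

Laplace-transform each side.
With L{y'} = sY - y(0) = sY - 3: the LHS transforms to (s - 4)Y - (3).
The right side is L{e^(9*t)} = 1/(s - 9).
So (s - 4)Y = 1/(s - 9) + (3).
Divide through and combine into a single rational function.

Y(s) = (3*s - 26)/(s^2 - 13*s + 36)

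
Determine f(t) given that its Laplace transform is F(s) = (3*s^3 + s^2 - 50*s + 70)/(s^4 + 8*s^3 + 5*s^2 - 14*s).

f(t) = exp(t) - 5 + 5*exp(-2*t) + 2*exp(-7*t)

Factor the denominator: s^4 + 8*s^3 + 5*s^2 - 14*s = s*(s - 1)*(s + 2)*(s + 7).
Partial fraction decomposition gives [5/(s + 2)] + [2/(s + 7)] + [-5/s] + [1/(s - 1)].
Invert each term: 5/(s + 2) ↔ 5e^(-2t); 2/(s + 7) ↔ 2e^(-7t); -5/(s - 0) ↔ -5e^(0t); 1/(s - 1) ↔ e^(t).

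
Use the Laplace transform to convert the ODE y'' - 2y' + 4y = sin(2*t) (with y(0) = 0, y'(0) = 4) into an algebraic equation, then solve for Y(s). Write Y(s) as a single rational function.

Y(s) = (4*s^2 + 18)/(s^4 - 2*s^3 + 8*s^2 - 8*s + 16)

Laplace-transform each side.
With L{y''} = s^2 Y - s·y(0) - y'(0) and L{y'} = sY - y(0), with y(0) = 0, y'(0) = 4: the LHS transforms to (s^2 - 2*s + 4)Y - (4).
The right side is L{sin(2*t)} = 2/(s^2 + 4).
So (s^2 - 2*s + 4)Y = 2/(s^2 + 4) + (4).
Divide through and combine into a single rational function.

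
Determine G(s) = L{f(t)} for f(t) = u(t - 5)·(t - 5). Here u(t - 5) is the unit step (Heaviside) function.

By the second shifting theorem, L{u(t - c)·g(t - c)} = e^(-cs)·H(s) with c = 5 and H(s) = L{g(t)}.
L{t} = 1!/s^2 = 1/s^2.

G(s) = exp(-5*s)/s^2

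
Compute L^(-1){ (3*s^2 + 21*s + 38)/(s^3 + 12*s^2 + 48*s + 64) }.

Factor the denominator: s^3 + 12*s^2 + 48*s + 64 = (s + 4)^3.
Partial fraction decomposition gives [3/(s + 4)] + [-3/(s + 4)^2] + [2/(s + 4)^3].
Invert each term: 3/(s + 4) ↔ 3e^(-4t); -3/(s + 4)^2 ↔ -3t·e^(-4t); 2/(s + 4)^3 ↔ (1)t^2·e^(-4t).

t^2*exp(-4*t) - 3*t*exp(-4*t) + 3*exp(-4*t)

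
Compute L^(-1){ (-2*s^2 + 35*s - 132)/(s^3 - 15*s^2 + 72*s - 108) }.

Factor the denominator: s^3 - 15*s^2 + 72*s - 108 = (s - 6)^2*(s - 3).
Partial fraction decomposition gives [3/(s - 6)] + [2/(s - 6)^2] + [-5/(s - 3)].
Invert each term: 3/(s - 6) ↔ 3e^(6t); 2/(s - 6)^2 ↔ 2t·e^(6t); -5/(s - 3) ↔ -5e^(3t).

2*t*exp(6*t) + 3*exp(6*t) - 5*exp(3*t)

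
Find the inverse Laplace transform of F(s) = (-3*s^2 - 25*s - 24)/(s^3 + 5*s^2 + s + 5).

Factor the denominator: s^3 + 5*s^2 + s + 5 = (s + 5)*(s^2 + 1).
Partial fraction decomposition gives [1/(s + 5)] + [-4*s/(s^2 + 1)] + [-5/(s^2 + 1)].
Invert each term: 1/(s + 5) ↔ e^(-5t); -4·s/(s^2 + 1) ↔ -4cos(t); -5·1/(s^2 + 1) ↔ -5sin(t).

-5*sin(t) - 4*cos(t) + exp(-5*t)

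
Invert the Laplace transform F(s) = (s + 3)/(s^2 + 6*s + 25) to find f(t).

Rewrite the denominator: s^2 + 6*s + 25 = (s + 3)^2 + 16.
The form in (s + 3) signals a first-shifting-theorem factor e^(-3t).
Since L{cos(4t)} = s/(s^2 + 16), the inverse is e^(-3*t)*cos(4*t).

f(t) = exp(-3*t)*cos(4*t)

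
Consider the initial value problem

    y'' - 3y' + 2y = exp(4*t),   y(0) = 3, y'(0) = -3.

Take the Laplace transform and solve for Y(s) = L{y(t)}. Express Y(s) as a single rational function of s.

Apply the Laplace transform to the equation.
Using L{y''} = s^2 Y - s·y(0) - y'(0) and L{y'} = sY - y(0), with y(0) = 3, y'(0) = -3, the left side becomes (s^2 - 3*s + 2)Y - (3*s - 12).
The right side is L{exp(4*t)} = 1/(s - 4).
So (s^2 - 3*s + 2)Y = 1/(s - 4) + (3*s - 12).
Solve for Y(s) and write it as one ratio of polynomials.

Y(s) = (3*s^2 - 24*s + 49)/(s^3 - 7*s^2 + 14*s - 8)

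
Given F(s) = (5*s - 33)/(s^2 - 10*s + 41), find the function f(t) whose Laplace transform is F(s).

Complete the square in the denominator: s^2 - 10*s + 41 = (s - 5)^2 + 4^2.
Split the numerator to match: 5*s - 33 = 5·(s - 5) - 2·4.
Invert each term: 5·(s - 5)/((s - 5)^2 + 16) ↔ 5e^(5t)cos(4t); -2·4/((s - 5)^2 + 16) ↔ -2e^(5t)sin(4t).

f(t) = -2*exp(5*t)*sin(4*t) + 5*exp(5*t)*cos(4*t)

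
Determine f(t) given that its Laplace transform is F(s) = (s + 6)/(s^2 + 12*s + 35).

Rewrite the denominator: s^2 + 12*s + 35 = (s + 6)^2 - 1.
The form in (s + 6) signals a first-shifting-theorem factor e^(-6t).
Since L{cosh(t)} = s/(s^2 - 1), the inverse is e^(-6*t)*cosh(t).

f(t) = exp(-6*t)*cosh(t)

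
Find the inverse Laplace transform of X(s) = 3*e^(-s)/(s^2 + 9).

The factor e^(-s) signals a time shift by c = 1 (second shifting theorem).
L{sin(3t)} = 3/(s^2 + 9), so L^-1{3/(s^2 + 9)} = sin(3*t).
Hence the inverse is u(t - 1) times that function evaluated at t - 1.

Heaviside(t - 1)*(sin(3*t - 3))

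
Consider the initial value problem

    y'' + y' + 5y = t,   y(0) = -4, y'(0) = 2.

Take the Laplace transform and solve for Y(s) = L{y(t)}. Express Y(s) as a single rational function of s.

Transform both sides with L{·}.
Using L{y''} = s^2 Y - s·y(0) - y'(0) and L{y'} = sY - y(0), with y(0) = -4, y'(0) = 2, the left side becomes (s^2 + s + 5)Y - (-4*s - 2).
The right side is L{t} = s^(-2).
So (s^2 + s + 5)Y = s^(-2) + (-4*s - 2).
Divide through and combine into a single rational function.

Y(s) = (-4*s^3 - 2*s^2 + 1)/(s^4 + s^3 + 5*s^2)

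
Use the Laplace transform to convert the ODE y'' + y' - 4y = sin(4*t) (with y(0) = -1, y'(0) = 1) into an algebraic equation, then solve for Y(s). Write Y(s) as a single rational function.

Take the Laplace transform of both sides.
With L{y''} = s^2 Y - s·y(0) - y'(0) and L{y'} = sY - y(0), with y(0) = -1, y'(0) = 1: the LHS transforms to (s^2 + s - 4)Y - (-s).
The right side is L{sin(4*t)} = 4/(s^2 + 16).
So (s^2 + s - 4)Y = 4/(s^2 + 16) + (-s).
Solve for Y(s) and write it as one ratio of polynomials.

Y(s) = (-s^3 - 16*s + 4)/(s^4 + s^3 + 12*s^2 + 16*s - 64)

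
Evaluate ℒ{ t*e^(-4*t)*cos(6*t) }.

L{cos(6t)} = s/(s^2 + 36).
Multiplying by e^(-4t) shifts s → s + 4, so L{e^(-4*t)*cos(6*t)} = (s + 4)/((s + 4)^2 + 36).
Then apply L{t·g(t)} = -d/ds[G(s)] with G(s) = (s + 4)/((s + 4)^2 + 36):
differentiating 1 time and applying the sign gives (s - 2)*(s + 10)/(s^2 + 8*s + 52)^2.

(s - 2)*(s + 10)/(s^2 + 8*s + 52)^2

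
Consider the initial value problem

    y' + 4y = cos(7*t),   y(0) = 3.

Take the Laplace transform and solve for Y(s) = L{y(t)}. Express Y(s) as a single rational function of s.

Laplace-transform each side.
The derivative rules (L{y'} = sY - y(0) = sY - 3) turn the left side into (s + 4)Y - (3).
The right side is L{cos(7*t)} = s/(s^2 + 49).
So (s + 4)Y = s/(s^2 + 49) + (3).
Isolate Y and clear denominators.

Y(s) = (3*s^2 + s + 147)/(s^3 + 4*s^2 + 49*s + 196)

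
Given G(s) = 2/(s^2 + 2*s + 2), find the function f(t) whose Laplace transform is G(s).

f(t) = 2*exp(-t)*sin(t)

Rewrite the denominator: s^2 + 2*s + 2 = (s + 1)^2 + 1.
The form in (s + 1) signals a first-shifting-theorem factor e^(-t).
Since L{sin(t)} = 1/(s^2 + 1), the inverse is e^(-t)*sin(t), scaled by 2.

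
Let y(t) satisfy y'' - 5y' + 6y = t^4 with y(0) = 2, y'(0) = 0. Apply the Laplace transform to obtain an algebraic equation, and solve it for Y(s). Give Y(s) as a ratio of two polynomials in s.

Y(s) = (2*s^6 - 10*s^5 + 24)/(s^7 - 5*s^6 + 6*s^5)

Transform both sides with L{·}.
With L{y''} = s^2 Y - s·y(0) - y'(0) and L{y'} = sY - y(0), with y(0) = 2, y'(0) = 0: the LHS transforms to (s^2 - 5*s + 6)Y - (2*s - 10).
The right side is L{t^4} = 24/s^5.
So (s^2 - 5*s + 6)Y = 24/s^5 + (2*s - 10).
Divide through and combine into a single rational function.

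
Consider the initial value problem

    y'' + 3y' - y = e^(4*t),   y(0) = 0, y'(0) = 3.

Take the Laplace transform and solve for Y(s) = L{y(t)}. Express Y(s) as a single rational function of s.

Transform both sides with L{·}.
Using L{y''} = s^2 Y - s·y(0) - y'(0) and L{y'} = sY - y(0), with y(0) = 0, y'(0) = 3, the left side becomes (s^2 + 3*s - 1)Y - (3).
The right side is L{e^(4*t)} = 1/(s - 4).
So (s^2 + 3*s - 1)Y = 1/(s - 4) + (3).
Solve for Y(s) and write it as one ratio of polynomials.

Y(s) = (3*s - 11)/(s^3 - s^2 - 13*s + 4)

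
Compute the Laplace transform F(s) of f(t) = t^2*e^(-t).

F(s) = 2/(s + 1)^3

L{e^(-t)} = 1/(s + 1).
Then apply L{t^2·g(t)} = (-1)^2 d^2/ds^2[G(s)] with G(s) = 1/(s + 1):
differentiating 2 times and applying the sign gives 2/(s + 1)^3.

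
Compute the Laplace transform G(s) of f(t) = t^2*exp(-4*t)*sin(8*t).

G(s) = 16*(3*s^2 + 24*s - 16)/(s^2 + 8*s + 80)^3

L{sin(8t)} = 8/(s^2 + 64).
Multiplying by e^(-4t) shifts s → s + 4, so L{exp(-4*t)*sin(8*t)} = 8/((s + 4)^2 + 64).
Then apply L{t^2·g(t)} = (-1)^2 d^2/ds^2[H(s)] with H(s) = 8/((s + 4)^2 + 64):
differentiating 2 times and applying the sign gives 16*(3*s^2 + 24*s - 16)/(s^2 + 8*s + 80)^3.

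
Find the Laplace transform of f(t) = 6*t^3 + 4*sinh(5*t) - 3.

20/(s^2 - 25) - 3/s + 36/s^4

Apply the Laplace transform termwise.
L{-3} = -3/s; (6)·[L{t^3} = 3!/s^4 = 6/s^4]; (4)·[L{sinh(5t)} = 5/(s^2 - 25)].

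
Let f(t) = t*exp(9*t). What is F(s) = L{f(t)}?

F(s) = (s - 9)^(-2)

L{e^(9t)} = 1/(s - 9).
Then apply L{t·g(t)} = -d/ds[G(s)] with G(s) = 1/(s - 9):
differentiating 1 time and applying the sign gives (s - 9)^(-2).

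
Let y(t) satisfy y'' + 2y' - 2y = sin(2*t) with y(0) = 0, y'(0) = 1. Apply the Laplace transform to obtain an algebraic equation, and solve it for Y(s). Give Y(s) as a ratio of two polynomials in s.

Y(s) = (s^2 + 6)/(s^4 + 2*s^3 + 2*s^2 + 8*s - 8)

Transform both sides with L{·}.
The derivative rules (L{y''} = s^2 Y - s·y(0) - y'(0) and L{y'} = sY - y(0), with y(0) = 0, y'(0) = 1) turn the left side into (s^2 + 2*s - 2)Y - (1).
The right side is L{sin(2*t)} = 2/(s^2 + 4).
So (s^2 + 2*s - 2)Y = 2/(s^2 + 4) + (1).
Isolate Y and clear denominators.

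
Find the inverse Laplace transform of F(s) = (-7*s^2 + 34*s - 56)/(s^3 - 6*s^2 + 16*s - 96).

Factor the denominator: s^3 - 6*s^2 + 16*s - 96 = (s - 6)*(s^2 + 16).
Partial fraction decomposition gives [-2/(s - 6)] + [-5*s/(s^2 + 16)] + [4/(s^2 + 16)].
Invert each term: -2/(s - 6) ↔ -2e^(6t); -5·s/(s^2 + 16) ↔ -5cos(4t); 1·4/(s^2 + 16) ↔ sin(4t).

-2*exp(6*t) + sin(4*t) - 5*cos(4*t)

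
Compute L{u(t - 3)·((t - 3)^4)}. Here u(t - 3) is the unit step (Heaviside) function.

24*exp(-3*s)/s^5

By the second shifting theorem, L{u(t - c)·g(t - c)} = e^(-cs)·G(s) with c = 3 and G(s) = L{g(t)}.
L{t^4} = 4!/s^5 = 24/s^5.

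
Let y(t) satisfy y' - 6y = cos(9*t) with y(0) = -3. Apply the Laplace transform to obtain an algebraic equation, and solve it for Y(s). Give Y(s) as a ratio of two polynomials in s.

Transform both sides with L{·}.
With L{y'} = sY - y(0) = sY - (-3): the LHS transforms to (s - 6)Y - (-3).
The right side is L{cos(9*t)} = s/(s^2 + 81).
So (s - 6)Y = s/(s^2 + 81) + (-3).
Isolate Y and clear denominators.

Y(s) = (-3*s^2 + s - 243)/(s^3 - 6*s^2 + 81*s - 486)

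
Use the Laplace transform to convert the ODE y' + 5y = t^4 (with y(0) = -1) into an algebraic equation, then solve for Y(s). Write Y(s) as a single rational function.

Y(s) = (-s^5 + 24)/(s^6 + 5*s^5)

Transform both sides with L{·}.
The derivative rules (L{y'} = sY - y(0) = sY - (-1)) turn the left side into (s + 5)Y - (-1).
The right side is L{t^4} = 24/s^5.
So (s + 5)Y = 24/s^5 + (-1).
Isolate Y and clear denominators.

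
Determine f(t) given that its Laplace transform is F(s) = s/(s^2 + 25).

Since L{cos(5t)} = s/(s^2 + 25), the inverse is cos(5*t).

f(t) = cos(5*t)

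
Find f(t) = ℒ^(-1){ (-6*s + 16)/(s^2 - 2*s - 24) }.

Factor the denominator: s^2 - 2*s - 24 = (s - 6)*(s + 4).
Partial fraction decomposition gives [-2/(s - 6)] + [-4/(s + 4)].
Invert each term: -2/(s - 6) ↔ -2e^(6t); -4/(s + 4) ↔ -4e^(-4t).

f(t) = -2*exp(6*t) - 4*exp(-4*t)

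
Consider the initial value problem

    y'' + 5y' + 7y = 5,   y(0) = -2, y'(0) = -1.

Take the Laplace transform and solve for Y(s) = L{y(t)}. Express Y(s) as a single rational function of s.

Apply the Laplace transform to the equation.
Using L{y''} = s^2 Y - s·y(0) - y'(0) and L{y'} = sY - y(0), with y(0) = -2, y'(0) = -1, the left side becomes (s^2 + 5*s + 7)Y - (-2*s - 11).
The right side is L{5} = 5/s.
So (s^2 + 5*s + 7)Y = 5/s + (-2*s - 11).
Divide through and combine into a single rational function.

Y(s) = (-2*s^2 - 11*s + 5)/(s^3 + 5*s^2 + 7*s)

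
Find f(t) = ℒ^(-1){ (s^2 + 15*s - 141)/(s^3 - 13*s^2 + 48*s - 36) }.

f(t) = -3*t*exp(6*t) + 6*exp(6*t) - 5*exp(t)

Factor the denominator: s^3 - 13*s^2 + 48*s - 36 = (s - 6)^2*(s - 1).
Partial fraction decomposition gives [6/(s - 6)] + [-3/(s - 6)^2] + [-5/(s - 1)].
Invert each term: 6/(s - 6) ↔ 6e^(6t); -3/(s - 6)^2 ↔ -3t·e^(6t); -5/(s - 1) ↔ -5e^(t).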